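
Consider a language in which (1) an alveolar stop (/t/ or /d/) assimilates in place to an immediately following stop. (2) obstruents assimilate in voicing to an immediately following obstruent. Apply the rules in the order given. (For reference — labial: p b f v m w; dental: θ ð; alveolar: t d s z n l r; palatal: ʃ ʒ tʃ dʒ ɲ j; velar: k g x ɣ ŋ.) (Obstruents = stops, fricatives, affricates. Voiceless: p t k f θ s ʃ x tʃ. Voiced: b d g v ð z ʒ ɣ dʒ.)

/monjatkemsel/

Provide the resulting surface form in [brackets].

Rule 1: /t/ before /k/ (velar) → [k]
After rule 1: monjakkemsel
Rule 2: no segment meets the rule's conditions; no change.

[monjakkemsel]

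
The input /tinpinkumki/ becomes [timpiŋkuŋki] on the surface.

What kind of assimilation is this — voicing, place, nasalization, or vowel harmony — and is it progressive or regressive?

place assimilation, regressive

/n/→[m] /n/→[ŋ] /m/→[ŋ].
Each target copies a feature from the following segment, so the direction is regressive.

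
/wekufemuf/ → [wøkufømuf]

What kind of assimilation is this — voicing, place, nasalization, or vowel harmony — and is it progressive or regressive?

vowel harmony, regressive

/e/→[ø] /e/→[ø].
Vowels agree with the last vowel, so the harmony is regressive.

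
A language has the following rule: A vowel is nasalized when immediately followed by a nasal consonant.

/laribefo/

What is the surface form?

no segment meets the rule's conditions; no change.

[laribefo]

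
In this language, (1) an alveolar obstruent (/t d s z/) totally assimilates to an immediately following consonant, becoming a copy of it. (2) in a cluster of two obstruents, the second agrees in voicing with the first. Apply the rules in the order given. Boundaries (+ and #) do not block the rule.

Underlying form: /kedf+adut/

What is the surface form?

Rule 1: /d/ before /f/ → [f] (total assimilation)
After rule 1: keff+adut
Rule 2: no segment meets the rule's conditions; no change.

[keff+adut]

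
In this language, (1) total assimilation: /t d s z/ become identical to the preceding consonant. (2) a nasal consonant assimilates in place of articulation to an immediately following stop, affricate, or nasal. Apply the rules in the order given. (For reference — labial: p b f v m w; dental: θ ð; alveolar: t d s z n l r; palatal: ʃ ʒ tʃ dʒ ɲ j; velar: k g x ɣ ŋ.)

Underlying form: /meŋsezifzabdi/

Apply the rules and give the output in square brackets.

Rule 1: /s/ after /ŋ/ → [ŋ] (total assimilation)
Rule 1: /z/ after /f/ → [f] (total assimilation)
Rule 1: /d/ after /b/ → [b] (total assimilation)
After rule 1: meŋŋeziffabbi
Rule 2: no segment meets the rule's conditions; no change.

[meŋŋeziffabbi]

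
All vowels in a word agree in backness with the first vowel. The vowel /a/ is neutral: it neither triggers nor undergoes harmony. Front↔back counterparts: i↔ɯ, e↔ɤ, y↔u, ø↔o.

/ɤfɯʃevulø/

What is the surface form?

[ɤfɯʃɤvulo]

/e/ harmonizes with /ɤ/ ([+back]) → [ɤ]
/ø/ harmonizes with /ɤ/ ([+back]) → [o]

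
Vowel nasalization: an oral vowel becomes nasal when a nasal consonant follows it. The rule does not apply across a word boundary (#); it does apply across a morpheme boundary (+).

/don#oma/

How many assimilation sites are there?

2

/o/ before nasal /n/ → [õ]
/o/ before nasal /m/ → [õ]
2 segments change.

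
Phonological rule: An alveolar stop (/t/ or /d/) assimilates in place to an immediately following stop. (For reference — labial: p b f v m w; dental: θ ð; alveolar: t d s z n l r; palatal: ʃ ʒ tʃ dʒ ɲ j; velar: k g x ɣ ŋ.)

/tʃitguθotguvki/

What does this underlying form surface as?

/t/ before /g/ (velar) → [k]
/t/ before /g/ (velar) → [k]

[tʃikguθokguvki]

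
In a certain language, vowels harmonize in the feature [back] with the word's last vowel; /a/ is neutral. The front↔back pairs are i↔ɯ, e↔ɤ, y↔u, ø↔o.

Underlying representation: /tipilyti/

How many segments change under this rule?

0

No segment meets the rule's conditions.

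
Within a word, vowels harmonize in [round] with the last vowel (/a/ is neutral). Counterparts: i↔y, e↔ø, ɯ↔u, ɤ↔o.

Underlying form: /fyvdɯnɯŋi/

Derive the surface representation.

/y/ harmonizes with /i/ ([-round]) → [i]

[fivdɯnɯŋi]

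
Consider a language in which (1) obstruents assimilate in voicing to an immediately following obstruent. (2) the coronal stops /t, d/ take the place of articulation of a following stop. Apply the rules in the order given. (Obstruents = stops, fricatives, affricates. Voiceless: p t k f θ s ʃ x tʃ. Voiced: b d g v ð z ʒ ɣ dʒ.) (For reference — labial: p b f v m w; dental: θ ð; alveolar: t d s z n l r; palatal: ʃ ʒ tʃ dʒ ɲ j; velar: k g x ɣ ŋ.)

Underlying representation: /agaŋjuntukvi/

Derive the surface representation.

[agaŋjuntugvi]

Rule 1: /k/ before /v/ (voiced) → [g]
After rule 1: agaŋjuntugvi
Rule 2: no segment meets the rule's conditions; no change.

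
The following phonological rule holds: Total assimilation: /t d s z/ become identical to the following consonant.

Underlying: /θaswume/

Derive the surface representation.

/s/ before /w/ → [w] (total assimilation)

[θawwume]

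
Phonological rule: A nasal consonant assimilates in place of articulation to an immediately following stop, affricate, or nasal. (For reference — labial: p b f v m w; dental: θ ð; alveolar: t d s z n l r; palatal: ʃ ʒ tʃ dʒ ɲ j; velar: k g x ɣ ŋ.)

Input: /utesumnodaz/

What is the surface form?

/m/ before /n/ (alveolar) → [n]

[utesunnodaz]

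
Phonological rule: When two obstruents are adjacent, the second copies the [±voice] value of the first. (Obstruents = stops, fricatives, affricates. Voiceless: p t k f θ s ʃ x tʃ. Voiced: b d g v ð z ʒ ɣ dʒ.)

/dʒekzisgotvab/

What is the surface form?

/z/ after /k/ (voiceless) → [s]
/g/ after /s/ (voiceless) → [k]
/v/ after /t/ (voiceless) → [f]

[dʒeksiskotfab]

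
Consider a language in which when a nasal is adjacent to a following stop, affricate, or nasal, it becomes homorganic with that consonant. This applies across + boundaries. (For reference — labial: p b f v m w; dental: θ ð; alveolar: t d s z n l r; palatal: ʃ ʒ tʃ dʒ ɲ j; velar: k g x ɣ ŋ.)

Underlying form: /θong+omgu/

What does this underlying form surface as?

/n/ before /g/ (velar) → [ŋ]
/m/ before /g/ (velar) → [ŋ]

[θoŋg+oŋgu]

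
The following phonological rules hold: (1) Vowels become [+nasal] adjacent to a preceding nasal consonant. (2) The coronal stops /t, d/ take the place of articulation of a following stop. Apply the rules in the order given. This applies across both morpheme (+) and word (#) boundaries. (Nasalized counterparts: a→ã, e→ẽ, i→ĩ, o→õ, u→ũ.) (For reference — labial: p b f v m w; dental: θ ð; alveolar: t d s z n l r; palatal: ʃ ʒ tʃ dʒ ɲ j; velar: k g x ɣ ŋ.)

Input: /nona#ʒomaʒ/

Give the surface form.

[nõnã#ʒomãʒ]

Rule 1: /o/ after nasal /n/ → [õ]
Rule 1: /a/ after nasal /n/ → [ã]
Rule 1: /a/ after nasal /m/ → [ã]
After rule 1: nõnã#ʒomãʒ
Rule 2: no segment meets the rule's conditions; no change.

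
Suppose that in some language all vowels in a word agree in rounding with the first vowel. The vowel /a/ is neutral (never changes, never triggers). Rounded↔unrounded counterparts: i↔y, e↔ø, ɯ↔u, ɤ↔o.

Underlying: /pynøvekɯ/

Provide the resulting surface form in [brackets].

/e/ harmonizes with /y/ ([+round]) → [ø]
/ɯ/ harmonizes with /y/ ([+round]) → [u]

[pynøvøku]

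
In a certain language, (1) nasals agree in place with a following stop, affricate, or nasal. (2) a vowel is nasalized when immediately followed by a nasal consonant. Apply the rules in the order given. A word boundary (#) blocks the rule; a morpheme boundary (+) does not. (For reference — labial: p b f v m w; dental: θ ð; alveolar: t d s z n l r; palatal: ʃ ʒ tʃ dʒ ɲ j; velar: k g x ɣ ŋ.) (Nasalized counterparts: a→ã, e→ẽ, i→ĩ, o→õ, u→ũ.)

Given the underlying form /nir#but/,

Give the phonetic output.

Rule 1: no segment meets the rule's conditions; no change.
After rule 1: nir#but
Rule 2: no segment meets the rule's conditions; no change.

[nir#but]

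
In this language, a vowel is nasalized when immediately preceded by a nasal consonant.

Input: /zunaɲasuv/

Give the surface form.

[zunãɲãsuv]

/a/ after nasal /n/ → [ã]
/a/ after nasal /ɲ/ → [ã]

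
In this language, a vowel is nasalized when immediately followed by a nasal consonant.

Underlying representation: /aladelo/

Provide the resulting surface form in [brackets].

no segment meets the rule's conditions; no change.

[aladelo]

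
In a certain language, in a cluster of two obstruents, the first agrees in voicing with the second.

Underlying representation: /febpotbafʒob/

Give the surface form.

/b/ before /p/ (voiceless) → [p]
/t/ before /b/ (voiced) → [d]
/f/ before /ʒ/ (voiced) → [v]

[feppodbavʒob]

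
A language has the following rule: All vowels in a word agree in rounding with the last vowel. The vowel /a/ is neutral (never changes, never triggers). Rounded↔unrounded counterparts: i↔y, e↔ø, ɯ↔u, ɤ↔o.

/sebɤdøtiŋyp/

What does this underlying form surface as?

/e/ harmonizes with /y/ ([+round]) → [ø]
/ɤ/ harmonizes with /y/ ([+round]) → [o]
/i/ harmonizes with /y/ ([+round]) → [y]

[søbodøtyŋyp]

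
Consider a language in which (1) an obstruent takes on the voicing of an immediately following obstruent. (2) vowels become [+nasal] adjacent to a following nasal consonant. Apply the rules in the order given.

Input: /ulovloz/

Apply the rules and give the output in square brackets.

[ulovloz]

Rule 1: no segment meets the rule's conditions; no change.
After rule 1: ulovloz
Rule 2: no segment meets the rule's conditions; no change.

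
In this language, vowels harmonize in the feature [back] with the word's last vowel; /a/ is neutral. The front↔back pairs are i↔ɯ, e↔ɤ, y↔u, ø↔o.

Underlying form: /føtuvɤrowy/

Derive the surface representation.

[føtyverøwy]

/u/ harmonizes with /y/ ([-back]) → [y]
/ɤ/ harmonizes with /y/ ([-back]) → [e]
/o/ harmonizes with /y/ ([-back]) → [ø]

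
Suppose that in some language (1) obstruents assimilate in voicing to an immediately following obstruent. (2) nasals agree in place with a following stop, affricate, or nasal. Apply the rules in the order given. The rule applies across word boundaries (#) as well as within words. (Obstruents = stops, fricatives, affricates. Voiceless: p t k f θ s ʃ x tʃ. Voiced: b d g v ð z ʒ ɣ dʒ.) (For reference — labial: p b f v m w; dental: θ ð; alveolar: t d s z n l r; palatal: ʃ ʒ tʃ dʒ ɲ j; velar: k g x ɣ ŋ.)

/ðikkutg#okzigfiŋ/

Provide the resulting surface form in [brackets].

Rule 1: /t/ before /g/ (voiced) → [d]
Rule 1: /k/ before /z/ (voiced) → [g]
Rule 1: /g/ before /f/ (voiceless) → [k]
After rule 1: ðikkudg#ogzikfiŋ
Rule 2: no segment meets the rule's conditions; no change.

[ðikkudg#ogzikfiŋ]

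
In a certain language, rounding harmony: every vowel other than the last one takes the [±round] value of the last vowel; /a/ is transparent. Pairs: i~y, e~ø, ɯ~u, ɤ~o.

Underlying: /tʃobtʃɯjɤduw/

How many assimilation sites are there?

2

/ɯ/ harmonizes with /u/ ([+round]) → [u]
/ɤ/ harmonizes with /u/ ([+round]) → [o]
2 segments change.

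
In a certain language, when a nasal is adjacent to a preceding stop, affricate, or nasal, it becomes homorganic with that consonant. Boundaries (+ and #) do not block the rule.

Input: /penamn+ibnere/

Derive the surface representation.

[penamm+ibmere]

/n/ after /m/ (labial) → [m]
/n/ after /b/ (labial) → [m]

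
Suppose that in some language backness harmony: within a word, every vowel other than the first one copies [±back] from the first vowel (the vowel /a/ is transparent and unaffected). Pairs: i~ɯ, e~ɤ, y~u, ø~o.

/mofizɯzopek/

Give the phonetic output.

[mofɯzɯzopɤk]

/i/ harmonizes with /o/ ([+back]) → [ɯ]
/e/ harmonizes with /o/ ([+back]) → [ɤ]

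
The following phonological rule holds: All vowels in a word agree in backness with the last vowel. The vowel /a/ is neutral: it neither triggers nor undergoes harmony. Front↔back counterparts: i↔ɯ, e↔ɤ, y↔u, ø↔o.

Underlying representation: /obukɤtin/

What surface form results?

[øbyketin]

/o/ harmonizes with /i/ ([-back]) → [ø]
/u/ harmonizes with /i/ ([-back]) → [y]
/ɤ/ harmonizes with /i/ ([-back]) → [e]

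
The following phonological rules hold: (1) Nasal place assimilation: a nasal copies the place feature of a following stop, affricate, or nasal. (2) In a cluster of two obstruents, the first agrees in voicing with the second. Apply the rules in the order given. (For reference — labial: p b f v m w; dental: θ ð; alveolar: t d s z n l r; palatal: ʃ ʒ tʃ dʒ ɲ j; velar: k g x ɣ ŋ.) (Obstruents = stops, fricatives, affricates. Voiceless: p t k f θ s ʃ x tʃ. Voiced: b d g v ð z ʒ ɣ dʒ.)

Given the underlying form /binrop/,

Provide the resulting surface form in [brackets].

Rule 1: no segment meets the rule's conditions; no change.
After rule 1: binrop
Rule 2: no segment meets the rule's conditions; no change.

[binrop]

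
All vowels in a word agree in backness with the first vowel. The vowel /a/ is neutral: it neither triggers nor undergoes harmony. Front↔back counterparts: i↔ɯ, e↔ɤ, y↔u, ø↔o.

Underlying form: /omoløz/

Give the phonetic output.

/ø/ harmonizes with /o/ ([+back]) → [o]

[omoloz]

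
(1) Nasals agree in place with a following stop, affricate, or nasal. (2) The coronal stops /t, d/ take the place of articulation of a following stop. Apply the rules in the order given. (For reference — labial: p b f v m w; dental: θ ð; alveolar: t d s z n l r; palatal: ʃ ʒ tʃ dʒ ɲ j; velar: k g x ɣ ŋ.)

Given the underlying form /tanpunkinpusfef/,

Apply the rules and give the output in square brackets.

[tampuŋkimpusfef]

Rule 1: /n/ before /p/ (labial) → [m]
Rule 1: /n/ before /k/ (velar) → [ŋ]
Rule 1: /n/ before /p/ (labial) → [m]
After rule 1: tampuŋkimpusfef
Rule 2: no segment meets the rule's conditions; no change.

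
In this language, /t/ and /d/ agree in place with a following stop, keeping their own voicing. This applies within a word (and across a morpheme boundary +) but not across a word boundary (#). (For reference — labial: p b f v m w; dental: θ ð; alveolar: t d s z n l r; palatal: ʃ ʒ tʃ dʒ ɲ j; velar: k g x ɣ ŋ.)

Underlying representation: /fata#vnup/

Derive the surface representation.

[fata#vnup]

no segment meets the rule's conditions; no change.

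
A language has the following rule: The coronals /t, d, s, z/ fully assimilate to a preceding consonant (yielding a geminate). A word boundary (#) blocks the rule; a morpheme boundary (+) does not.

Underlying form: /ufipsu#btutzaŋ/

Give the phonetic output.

/s/ after /p/ → [p] (total assimilation)
/t/ after /b/ → [b] (total assimilation)
/z/ after /t/ → [t] (total assimilation)

[ufippu#bbuttaŋ]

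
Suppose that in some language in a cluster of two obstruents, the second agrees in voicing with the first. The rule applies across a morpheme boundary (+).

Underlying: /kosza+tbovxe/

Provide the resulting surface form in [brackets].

[kossa+tpovɣe]

/z/ after /s/ (voiceless) → [s]
/b/ after /t/ (voiceless) → [p]
/x/ after /v/ (voiced) → [ɣ]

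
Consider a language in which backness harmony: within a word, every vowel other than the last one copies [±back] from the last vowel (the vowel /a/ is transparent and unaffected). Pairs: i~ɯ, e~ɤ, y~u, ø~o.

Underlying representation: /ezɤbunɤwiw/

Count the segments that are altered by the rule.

/ɤ/ harmonizes with /i/ ([-back]) → [e]
/u/ harmonizes with /i/ ([-back]) → [y]
/ɤ/ harmonizes with /i/ ([-back]) → [e]
3 segments change.

3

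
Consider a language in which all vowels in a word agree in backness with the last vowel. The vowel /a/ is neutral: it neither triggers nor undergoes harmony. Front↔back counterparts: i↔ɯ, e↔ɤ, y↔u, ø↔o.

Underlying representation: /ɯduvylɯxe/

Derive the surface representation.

/ɯ/ harmonizes with /e/ ([-back]) → [i]
/u/ harmonizes with /e/ ([-back]) → [y]
/ɯ/ harmonizes with /e/ ([-back]) → [i]

[idyvylixe]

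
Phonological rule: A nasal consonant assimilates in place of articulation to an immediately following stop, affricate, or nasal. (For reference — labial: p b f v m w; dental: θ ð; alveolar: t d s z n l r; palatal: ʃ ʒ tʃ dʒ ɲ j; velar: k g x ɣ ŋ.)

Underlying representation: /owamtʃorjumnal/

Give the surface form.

[owaɲtʃorjunnal]

/m/ before /tʃ/ (palatal) → [ɲ]
/m/ before /n/ (alveolar) → [n]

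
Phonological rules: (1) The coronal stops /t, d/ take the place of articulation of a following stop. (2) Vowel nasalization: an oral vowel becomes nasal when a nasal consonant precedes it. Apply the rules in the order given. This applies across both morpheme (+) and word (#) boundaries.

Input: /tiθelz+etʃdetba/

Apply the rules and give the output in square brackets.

Rule 1: /t/ before /b/ (labial) → [p]
After rule 1: tiθelz+etʃdepba
Rule 2: no segment meets the rule's conditions; no change.

[tiθelz+etʃdepba]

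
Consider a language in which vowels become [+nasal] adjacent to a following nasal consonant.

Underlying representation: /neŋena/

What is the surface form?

[nẽŋẽna]

/e/ before nasal /ŋ/ → [ẽ]
/e/ before nasal /n/ → [ẽ]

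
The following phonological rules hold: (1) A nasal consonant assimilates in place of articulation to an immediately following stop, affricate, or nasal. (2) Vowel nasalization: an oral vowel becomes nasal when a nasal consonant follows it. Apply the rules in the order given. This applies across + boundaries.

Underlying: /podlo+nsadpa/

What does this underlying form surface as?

[podlõ+nsadpa]

Rule 1: no segment meets the rule's conditions; no change.
After rule 1: podlo+nsadpa
Rule 2: /o/ before nasal /n/ → [õ]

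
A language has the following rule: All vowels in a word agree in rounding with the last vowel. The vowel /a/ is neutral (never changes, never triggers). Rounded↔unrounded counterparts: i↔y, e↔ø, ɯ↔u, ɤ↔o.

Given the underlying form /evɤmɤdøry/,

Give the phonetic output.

/e/ harmonizes with /y/ ([+round]) → [ø]
/ɤ/ harmonizes with /y/ ([+round]) → [o]
/ɤ/ harmonizes with /y/ ([+round]) → [o]

[øvomodøry]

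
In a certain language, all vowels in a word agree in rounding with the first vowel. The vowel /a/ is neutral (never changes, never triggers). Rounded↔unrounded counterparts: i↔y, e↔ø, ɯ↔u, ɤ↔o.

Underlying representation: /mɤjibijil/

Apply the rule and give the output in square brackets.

no segment meets the rule's conditions; no change.

[mɤjibijil]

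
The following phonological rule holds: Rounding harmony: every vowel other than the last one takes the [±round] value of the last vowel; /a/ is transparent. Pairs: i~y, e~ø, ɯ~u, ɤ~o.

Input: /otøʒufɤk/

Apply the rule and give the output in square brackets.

/o/ harmonizes with /ɤ/ ([-round]) → [ɤ]
/ø/ harmonizes with /ɤ/ ([-round]) → [e]
/u/ harmonizes with /ɤ/ ([-round]) → [ɯ]

[ɤteʒɯfɤk]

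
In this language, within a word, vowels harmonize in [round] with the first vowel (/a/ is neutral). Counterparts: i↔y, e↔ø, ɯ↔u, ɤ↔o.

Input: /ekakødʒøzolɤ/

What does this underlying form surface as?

[ekakedʒezɤlɤ]

/ø/ harmonizes with /e/ ([-round]) → [e]
/ø/ harmonizes with /e/ ([-round]) → [e]
/o/ harmonizes with /e/ ([-round]) → [ɤ]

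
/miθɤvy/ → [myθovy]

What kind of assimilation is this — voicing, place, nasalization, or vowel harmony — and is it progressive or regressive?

vowel harmony, regressive

/i/→[y] /ɤ/→[o].
Vowels agree with the last vowel, so the harmony is regressive.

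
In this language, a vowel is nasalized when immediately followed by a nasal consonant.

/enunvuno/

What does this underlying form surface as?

[ẽnũnvũno]

/e/ before nasal /n/ → [ẽ]
/u/ before nasal /n/ → [ũ]
/u/ before nasal /n/ → [ũ]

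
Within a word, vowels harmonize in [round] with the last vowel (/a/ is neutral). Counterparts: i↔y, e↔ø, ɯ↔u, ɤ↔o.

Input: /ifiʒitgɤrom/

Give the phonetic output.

[yfyʒytgorom]

/i/ harmonizes with /o/ ([+round]) → [y]
/i/ harmonizes with /o/ ([+round]) → [y]
/i/ harmonizes with /o/ ([+round]) → [y]
/ɤ/ harmonizes with /o/ ([+round]) → [o]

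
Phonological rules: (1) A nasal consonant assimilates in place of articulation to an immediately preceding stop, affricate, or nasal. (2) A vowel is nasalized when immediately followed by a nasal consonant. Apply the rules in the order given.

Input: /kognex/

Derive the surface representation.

Rule 1: /n/ after /g/ (velar) → [ŋ]
After rule 1: kogŋex
Rule 2: no segment meets the rule's conditions; no change.

[kogŋex]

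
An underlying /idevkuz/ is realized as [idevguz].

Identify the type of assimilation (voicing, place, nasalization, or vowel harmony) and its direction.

voicing assimilation, progressive

/k/→[g].
Each target copies a feature from the preceding segment, so the direction is progressive.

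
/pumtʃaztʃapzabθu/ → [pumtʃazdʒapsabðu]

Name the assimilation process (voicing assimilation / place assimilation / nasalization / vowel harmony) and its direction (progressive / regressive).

/tʃ/→[dʒ] /z/→[s] /θ/→[ð].
Each target copies a feature from the preceding segment, so the direction is progressive.

voicing assimilation, progressive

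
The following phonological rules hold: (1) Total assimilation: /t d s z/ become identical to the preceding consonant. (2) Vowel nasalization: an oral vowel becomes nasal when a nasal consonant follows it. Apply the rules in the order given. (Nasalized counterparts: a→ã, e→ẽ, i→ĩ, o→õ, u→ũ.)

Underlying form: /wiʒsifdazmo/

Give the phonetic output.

Rule 1: /s/ after /ʒ/ → [ʒ] (total assimilation)
Rule 1: /d/ after /f/ → [f] (total assimilation)
After rule 1: wiʒʒiffazmo
Rule 2: no segment meets the rule's conditions; no change.

[wiʒʒiffazmo]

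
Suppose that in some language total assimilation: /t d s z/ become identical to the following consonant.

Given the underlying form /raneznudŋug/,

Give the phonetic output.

[ranennuŋŋug]

/z/ before /n/ → [n] (total assimilation)
/d/ before /ŋ/ → [ŋ] (total assimilation)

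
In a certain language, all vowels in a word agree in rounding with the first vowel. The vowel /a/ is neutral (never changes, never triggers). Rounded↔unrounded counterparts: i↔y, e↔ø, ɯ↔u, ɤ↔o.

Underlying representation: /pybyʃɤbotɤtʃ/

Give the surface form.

/ɤ/ harmonizes with /y/ ([+round]) → [o]
/ɤ/ harmonizes with /y/ ([+round]) → [o]

[pybyʃobototʃ]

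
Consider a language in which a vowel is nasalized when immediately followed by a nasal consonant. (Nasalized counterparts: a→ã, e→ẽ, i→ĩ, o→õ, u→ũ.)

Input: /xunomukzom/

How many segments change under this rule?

/u/ before nasal /n/ → [ũ]
/o/ before nasal /m/ → [õ]
/o/ before nasal /m/ → [õ]
3 segments change.

3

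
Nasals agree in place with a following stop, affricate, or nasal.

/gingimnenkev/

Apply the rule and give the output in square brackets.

[giŋginneŋkev]

/n/ before /g/ (velar) → [ŋ]
/m/ before /n/ (alveolar) → [n]
/n/ before /k/ (velar) → [ŋ]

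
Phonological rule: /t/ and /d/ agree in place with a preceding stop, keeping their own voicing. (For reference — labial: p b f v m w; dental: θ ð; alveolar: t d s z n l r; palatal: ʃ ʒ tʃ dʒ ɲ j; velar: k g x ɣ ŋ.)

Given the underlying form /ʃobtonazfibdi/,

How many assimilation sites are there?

/t/ after /b/ (labial) → [p]
/d/ after /b/ (labial) → [b]
2 segments change.

2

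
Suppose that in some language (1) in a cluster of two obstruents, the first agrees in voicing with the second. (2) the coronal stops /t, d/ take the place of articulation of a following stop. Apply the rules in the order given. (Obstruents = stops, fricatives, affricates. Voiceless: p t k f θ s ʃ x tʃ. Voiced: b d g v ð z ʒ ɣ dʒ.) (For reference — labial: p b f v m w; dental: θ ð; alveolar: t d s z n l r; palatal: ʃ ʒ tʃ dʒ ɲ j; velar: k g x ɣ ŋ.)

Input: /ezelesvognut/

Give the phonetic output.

Rule 1: /s/ before /v/ (voiced) → [z]
After rule 1: ezelezvognut
Rule 2: no segment meets the rule's conditions; no change.

[ezelezvognut]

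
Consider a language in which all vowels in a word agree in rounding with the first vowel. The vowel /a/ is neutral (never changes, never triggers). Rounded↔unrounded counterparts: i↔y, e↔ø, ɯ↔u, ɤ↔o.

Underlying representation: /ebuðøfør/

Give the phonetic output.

[ebɯðefer]

/u/ harmonizes with /e/ ([-round]) → [ɯ]
/ø/ harmonizes with /e/ ([-round]) → [e]
/ø/ harmonizes with /e/ ([-round]) → [e]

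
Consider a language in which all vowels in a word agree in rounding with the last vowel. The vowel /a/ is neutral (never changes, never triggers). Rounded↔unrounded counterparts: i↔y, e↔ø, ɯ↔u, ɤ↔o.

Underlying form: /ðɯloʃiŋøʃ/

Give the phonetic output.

/ɯ/ harmonizes with /ø/ ([+round]) → [u]
/i/ harmonizes with /ø/ ([+round]) → [y]

[ðuloʃyŋøʃ]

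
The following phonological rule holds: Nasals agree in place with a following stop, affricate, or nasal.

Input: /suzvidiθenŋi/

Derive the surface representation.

/n/ before /ŋ/ (velar) → [ŋ]

[suzvidiθeŋŋi]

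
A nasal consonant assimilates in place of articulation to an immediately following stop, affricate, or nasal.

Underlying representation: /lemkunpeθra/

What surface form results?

[leŋkumpeθra]

/m/ before /k/ (velar) → [ŋ]
/n/ before /p/ (labial) → [m]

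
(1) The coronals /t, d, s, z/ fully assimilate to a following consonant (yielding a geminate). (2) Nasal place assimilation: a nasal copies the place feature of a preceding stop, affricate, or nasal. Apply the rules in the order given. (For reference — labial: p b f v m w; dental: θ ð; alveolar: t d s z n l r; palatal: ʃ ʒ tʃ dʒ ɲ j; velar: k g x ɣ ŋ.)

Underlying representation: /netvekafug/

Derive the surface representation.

Rule 1: /t/ before /v/ → [v] (total assimilation)
After rule 1: nevvekafug
Rule 2: no segment meets the rule's conditions; no change.

[nevvekafug]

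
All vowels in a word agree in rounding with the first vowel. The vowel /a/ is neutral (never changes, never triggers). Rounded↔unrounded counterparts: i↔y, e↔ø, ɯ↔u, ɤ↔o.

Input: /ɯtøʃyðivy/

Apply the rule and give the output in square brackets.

/ø/ harmonizes with /ɯ/ ([-round]) → [e]
/y/ harmonizes with /ɯ/ ([-round]) → [i]
/y/ harmonizes with /ɯ/ ([-round]) → [i]

[ɯteʃiðivi]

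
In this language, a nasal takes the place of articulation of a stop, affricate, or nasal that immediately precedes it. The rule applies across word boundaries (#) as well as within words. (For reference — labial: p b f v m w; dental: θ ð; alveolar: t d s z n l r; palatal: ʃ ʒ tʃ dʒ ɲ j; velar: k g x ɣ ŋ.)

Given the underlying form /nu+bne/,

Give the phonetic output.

/n/ after /b/ (labial) → [m]

[nu+bme]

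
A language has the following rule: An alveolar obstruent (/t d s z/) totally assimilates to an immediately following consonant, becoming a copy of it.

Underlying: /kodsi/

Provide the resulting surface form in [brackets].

[kossi]

/d/ before /s/ → [s] (total assimilation)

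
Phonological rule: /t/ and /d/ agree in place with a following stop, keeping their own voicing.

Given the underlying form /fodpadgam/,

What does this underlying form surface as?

/d/ before /p/ (labial) → [b]
/d/ before /g/ (velar) → [g]

[fobpaggam]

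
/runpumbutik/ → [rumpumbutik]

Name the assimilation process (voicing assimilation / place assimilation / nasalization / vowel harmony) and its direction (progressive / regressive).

place assimilation, regressive

/n/→[m].
Each target copies a feature from the following segment, so the direction is regressive.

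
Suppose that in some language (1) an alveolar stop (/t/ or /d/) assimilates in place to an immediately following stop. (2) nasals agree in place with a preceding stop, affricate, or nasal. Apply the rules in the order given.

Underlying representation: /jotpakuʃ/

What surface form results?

Rule 1: /t/ before /p/ (labial) → [p]
After rule 1: joppakuʃ
Rule 2: no segment meets the rule's conditions; no change.

[joppakuʃ]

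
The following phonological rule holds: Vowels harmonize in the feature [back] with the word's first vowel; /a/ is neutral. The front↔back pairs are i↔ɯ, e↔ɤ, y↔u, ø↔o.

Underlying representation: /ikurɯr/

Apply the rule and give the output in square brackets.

[ikyrir]

/u/ harmonizes with /i/ ([-back]) → [y]
/ɯ/ harmonizes with /i/ ([-back]) → [i]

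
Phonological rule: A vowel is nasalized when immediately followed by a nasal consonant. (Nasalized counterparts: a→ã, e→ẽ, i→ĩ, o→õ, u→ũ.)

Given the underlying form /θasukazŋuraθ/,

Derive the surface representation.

[θasukazŋuraθ]

no segment meets the rule's conditions; no change.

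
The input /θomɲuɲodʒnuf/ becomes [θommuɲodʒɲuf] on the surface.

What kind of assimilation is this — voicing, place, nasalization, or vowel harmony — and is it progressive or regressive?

/ɲ/→[m] /n/→[ɲ].
Each target copies a feature from the preceding segment, so the direction is progressive.

place assimilation, progressive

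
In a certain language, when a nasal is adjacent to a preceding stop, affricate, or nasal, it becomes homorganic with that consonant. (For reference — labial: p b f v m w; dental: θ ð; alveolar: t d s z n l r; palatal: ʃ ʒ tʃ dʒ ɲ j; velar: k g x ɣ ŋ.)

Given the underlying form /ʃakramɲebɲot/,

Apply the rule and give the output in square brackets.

/ɲ/ after /m/ (labial) → [m]
/ɲ/ after /b/ (labial) → [m]

[ʃakrammebmot]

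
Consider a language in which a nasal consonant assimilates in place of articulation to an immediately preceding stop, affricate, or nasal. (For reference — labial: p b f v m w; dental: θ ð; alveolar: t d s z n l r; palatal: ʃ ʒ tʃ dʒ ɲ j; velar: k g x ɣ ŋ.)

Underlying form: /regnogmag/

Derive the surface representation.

[regŋogŋag]

/n/ after /g/ (velar) → [ŋ]
/m/ after /g/ (velar) → [ŋ]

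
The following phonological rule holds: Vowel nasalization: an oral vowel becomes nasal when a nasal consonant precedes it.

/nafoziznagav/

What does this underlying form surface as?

/a/ after nasal /n/ → [ã]
/a/ after nasal /n/ → [ã]

[nãfoziznãgav]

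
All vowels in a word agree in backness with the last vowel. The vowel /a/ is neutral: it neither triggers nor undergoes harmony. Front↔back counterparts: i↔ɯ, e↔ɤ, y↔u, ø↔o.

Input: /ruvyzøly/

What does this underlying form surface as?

/u/ harmonizes with /y/ ([-back]) → [y]

[ryvyzøly]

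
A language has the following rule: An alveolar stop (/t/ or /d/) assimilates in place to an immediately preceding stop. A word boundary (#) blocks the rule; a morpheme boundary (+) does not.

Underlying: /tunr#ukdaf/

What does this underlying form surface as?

[tunr#ukgaf]

/d/ after /k/ (velar) → [g]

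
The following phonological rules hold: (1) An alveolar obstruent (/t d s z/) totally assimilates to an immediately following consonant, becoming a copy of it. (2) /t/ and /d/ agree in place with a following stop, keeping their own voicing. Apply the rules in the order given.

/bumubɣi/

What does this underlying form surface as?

Rule 1: no segment meets the rule's conditions; no change.
After rule 1: bumubɣi
Rule 2: no segment meets the rule's conditions; no change.

[bumubɣi]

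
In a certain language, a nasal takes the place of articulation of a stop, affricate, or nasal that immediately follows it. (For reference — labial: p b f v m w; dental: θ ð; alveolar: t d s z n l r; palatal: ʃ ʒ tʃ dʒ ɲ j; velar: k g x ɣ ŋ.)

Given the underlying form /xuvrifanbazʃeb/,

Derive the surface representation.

/n/ before /b/ (labial) → [m]

[xuvrifambazʃeb]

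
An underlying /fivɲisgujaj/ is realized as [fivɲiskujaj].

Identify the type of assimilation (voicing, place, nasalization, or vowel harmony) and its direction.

voicing assimilation, progressive

/g/→[k].
Each target copies a feature from the preceding segment, so the direction is progressive.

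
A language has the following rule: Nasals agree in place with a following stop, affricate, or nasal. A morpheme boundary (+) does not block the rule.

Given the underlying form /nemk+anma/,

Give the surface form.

[neŋk+amma]

/m/ before /k/ (velar) → [ŋ]
/n/ before /m/ (labial) → [m]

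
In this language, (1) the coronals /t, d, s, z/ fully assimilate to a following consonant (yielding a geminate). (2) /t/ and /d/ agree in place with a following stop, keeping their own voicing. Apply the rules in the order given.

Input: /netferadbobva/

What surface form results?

[nefferabbobva]

Rule 1: /t/ before /f/ → [f] (total assimilation)
Rule 1: /d/ before /b/ → [b] (total assimilation)
After rule 1: nefferabbobva
Rule 2: no segment meets the rule's conditions; no change.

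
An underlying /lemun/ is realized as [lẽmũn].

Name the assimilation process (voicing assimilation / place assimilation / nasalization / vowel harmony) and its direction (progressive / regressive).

/e/→[ẽ] /u/→[ũ].
Each target copies a feature from the following segment, so the direction is regressive.

nasalization, regressive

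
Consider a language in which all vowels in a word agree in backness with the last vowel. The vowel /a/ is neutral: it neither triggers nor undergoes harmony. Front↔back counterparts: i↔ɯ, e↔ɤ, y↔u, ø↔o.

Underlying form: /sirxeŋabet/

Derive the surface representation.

no segment meets the rule's conditions; no change.

[sirxeŋabet]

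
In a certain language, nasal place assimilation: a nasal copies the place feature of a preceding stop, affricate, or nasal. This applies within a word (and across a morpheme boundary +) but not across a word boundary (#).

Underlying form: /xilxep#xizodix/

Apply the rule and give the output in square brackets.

no segment meets the rule's conditions; no change.

[xilxep#xizodix]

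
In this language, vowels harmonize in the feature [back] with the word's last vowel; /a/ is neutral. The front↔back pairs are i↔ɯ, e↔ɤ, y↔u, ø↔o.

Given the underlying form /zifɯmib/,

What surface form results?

[zifimib]

/ɯ/ harmonizes with /i/ ([-back]) → [i]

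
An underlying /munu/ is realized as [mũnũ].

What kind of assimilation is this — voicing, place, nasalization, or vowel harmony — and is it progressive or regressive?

nasalization, progressive

/u/→[ũ] /u/→[ũ].
Each target copies a feature from the preceding segment, so the direction is progressive.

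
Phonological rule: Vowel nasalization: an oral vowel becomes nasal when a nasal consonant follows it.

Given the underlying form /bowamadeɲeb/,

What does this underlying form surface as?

[bowãmadẽɲeb]

/a/ before nasal /m/ → [ã]
/e/ before nasal /ɲ/ → [ẽ]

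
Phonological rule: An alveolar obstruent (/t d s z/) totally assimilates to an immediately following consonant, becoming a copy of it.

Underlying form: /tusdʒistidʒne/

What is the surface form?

[tudʒdʒittidʒne]

/s/ before /dʒ/ → [dʒ] (total assimilation)
/s/ before /t/ → [t] (total assimilation)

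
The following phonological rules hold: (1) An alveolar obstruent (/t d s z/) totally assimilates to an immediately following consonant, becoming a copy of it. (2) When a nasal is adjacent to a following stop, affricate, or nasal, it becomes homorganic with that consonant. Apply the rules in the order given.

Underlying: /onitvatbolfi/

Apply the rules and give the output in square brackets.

Rule 1: /t/ before /v/ → [v] (total assimilation)
Rule 1: /t/ before /b/ → [b] (total assimilation)
After rule 1: onivvabbolfi
Rule 2: no segment meets the rule's conditions; no change.

[onivvabbolfi]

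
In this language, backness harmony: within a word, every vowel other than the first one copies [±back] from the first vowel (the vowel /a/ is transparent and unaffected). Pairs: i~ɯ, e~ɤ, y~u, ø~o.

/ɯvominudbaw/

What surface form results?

[ɯvomɯnudbaw]

/i/ harmonizes with /ɯ/ ([+back]) → [ɯ]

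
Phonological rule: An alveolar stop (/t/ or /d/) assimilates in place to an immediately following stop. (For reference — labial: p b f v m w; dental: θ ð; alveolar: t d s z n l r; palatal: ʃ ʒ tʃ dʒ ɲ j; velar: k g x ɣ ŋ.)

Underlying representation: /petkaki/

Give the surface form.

[pekkaki]

/t/ before /k/ (velar) → [k]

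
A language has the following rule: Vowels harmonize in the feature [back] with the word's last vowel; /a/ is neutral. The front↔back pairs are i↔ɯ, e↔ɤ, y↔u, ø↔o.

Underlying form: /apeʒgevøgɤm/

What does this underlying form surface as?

[apɤʒgɤvogɤm]

/e/ harmonizes with /ɤ/ ([+back]) → [ɤ]
/e/ harmonizes with /ɤ/ ([+back]) → [ɤ]
/ø/ harmonizes with /ɤ/ ([+back]) → [o]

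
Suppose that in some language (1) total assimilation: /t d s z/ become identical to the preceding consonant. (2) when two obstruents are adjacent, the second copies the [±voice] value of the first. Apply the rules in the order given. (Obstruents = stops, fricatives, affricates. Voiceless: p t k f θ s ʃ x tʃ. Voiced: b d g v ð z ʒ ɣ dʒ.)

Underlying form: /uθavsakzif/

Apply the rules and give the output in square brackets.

Rule 1: /s/ after /v/ → [v] (total assimilation)
Rule 1: /z/ after /k/ → [k] (total assimilation)
After rule 1: uθavvakkif
Rule 2: no segment meets the rule's conditions; no change.

[uθavvakkif]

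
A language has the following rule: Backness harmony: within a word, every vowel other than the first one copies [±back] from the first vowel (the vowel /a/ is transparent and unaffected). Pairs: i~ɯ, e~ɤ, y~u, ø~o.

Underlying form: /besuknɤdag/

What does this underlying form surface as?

[besyknedag]

/u/ harmonizes with /e/ ([-back]) → [y]
/ɤ/ harmonizes with /e/ ([-back]) → [e]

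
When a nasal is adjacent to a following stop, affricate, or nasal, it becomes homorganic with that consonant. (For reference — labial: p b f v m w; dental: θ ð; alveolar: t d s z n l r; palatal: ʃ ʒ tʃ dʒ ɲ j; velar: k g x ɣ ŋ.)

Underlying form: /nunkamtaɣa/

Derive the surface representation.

/n/ before /k/ (velar) → [ŋ]
/m/ before /t/ (alveolar) → [n]

[nuŋkantaɣa]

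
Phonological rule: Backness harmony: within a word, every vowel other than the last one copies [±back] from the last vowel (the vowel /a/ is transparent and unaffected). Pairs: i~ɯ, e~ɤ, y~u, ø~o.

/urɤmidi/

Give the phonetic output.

[yremidi]

/u/ harmonizes with /i/ ([-back]) → [y]
/ɤ/ harmonizes with /i/ ([-back]) → [e]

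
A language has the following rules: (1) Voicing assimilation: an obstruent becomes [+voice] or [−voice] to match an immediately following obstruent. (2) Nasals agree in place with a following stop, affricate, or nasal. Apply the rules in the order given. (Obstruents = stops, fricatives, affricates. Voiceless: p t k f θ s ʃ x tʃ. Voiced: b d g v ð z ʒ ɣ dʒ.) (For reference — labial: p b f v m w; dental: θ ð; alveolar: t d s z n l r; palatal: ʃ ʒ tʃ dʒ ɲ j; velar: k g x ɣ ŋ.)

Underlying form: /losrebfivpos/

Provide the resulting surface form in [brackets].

Rule 1: /b/ before /f/ (voiceless) → [p]
Rule 1: /v/ before /p/ (voiceless) → [f]
After rule 1: losrepfifpos
Rule 2: no segment meets the rule's conditions; no change.

[losrepfifpos]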